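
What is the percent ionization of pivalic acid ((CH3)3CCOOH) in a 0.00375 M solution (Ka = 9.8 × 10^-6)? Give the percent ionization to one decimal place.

(CH3)3CCOOH ⇌ (CH3)3CCOO- + H+; let x = [H+] at equilibrium.
Solve x² + 9.8e-06x − 3.67e-08 = 0 → x = 1.87 × 10^-4 M
Fraction ionized = 1.87 × 10^-4 / 0.00375 = 0.0499 → 5.0%

5.0%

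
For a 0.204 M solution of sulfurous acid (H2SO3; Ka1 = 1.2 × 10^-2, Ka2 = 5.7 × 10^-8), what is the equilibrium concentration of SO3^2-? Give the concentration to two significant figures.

First ionization gives [H+] ≈ [HSO3-] = 4.38 × 10^-2 M.
Second step: Ka2 = [H+][SO3^2-]/[HSO3-] ≈ [SO3^2-] (since [H+] ≈ [HSO3-]).
So [SO3^2-] ≈ Ka2.

5.7 × 10^-8 M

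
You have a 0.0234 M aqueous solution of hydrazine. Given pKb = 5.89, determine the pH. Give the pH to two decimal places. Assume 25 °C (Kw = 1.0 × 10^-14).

pH = 10.24

N2H4 + H2O ⇌ N2H5+ + OH-
Kb = 10^(−5.89) = 1.29 × 10^-6
From the ICE table, Kb = [OH-]²/(0.0234 − [OH-]) = 1.29 × 10^-6.
Since Kb ≪ C₀, [OH-] ≈ √(Kb·C₀) = 1.74 × 10^-4 M.
Check: 0.74% ionized — well under 5%, approximation valid.
pOH = −log(1.74 × 10^-4) = 3.76; pH = 14.00 − 3.76 = 10.24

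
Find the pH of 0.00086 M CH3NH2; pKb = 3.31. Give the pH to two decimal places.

CH3NH2 + H2O ⇌ CH3NH3+ + OH-
Kb = 10^(−3.31) = 4.90 × 10^-4
Kb = [OH-]²/(0.00086 − [OH-]) = 4.90 × 10^-4
The 5% rule fails; solving [OH-]² + Kb·[OH-] − Kb·C₀ = 0 exactly:
[OH-] = (−Kb + √(Kb² + 4·Kb·C₀))/2 = 4.49 × 10^-4 M
pOH = −log(4.49 × 10^-4) = 3.35; pH = 14.00 − 3.35 = 10.65

pH = 10.65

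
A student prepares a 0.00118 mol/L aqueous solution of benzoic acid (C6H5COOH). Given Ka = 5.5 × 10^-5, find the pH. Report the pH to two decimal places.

pH = 3.64

C6H5COOH ⇌ C6H5COO- + H+
Let x = [H+] at equilibrium. Ka = x²/(0.00118 − x).
The 5% rule fails; solving x² + Ka·x − Ka·C₀ = 0 exactly:
x = (−Ka + √(Ka² + 4·Ka·C₀))/2 = 2.29 × 10^-4 M
pH = −log(2.29 × 10^-4) = 3.64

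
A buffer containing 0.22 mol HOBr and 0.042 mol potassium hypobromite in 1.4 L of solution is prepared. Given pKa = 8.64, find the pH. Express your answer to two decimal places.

pH = 7.92

pH = pKa + log([A⁻]/[HA]) = 8.64 + log(0.042/0.22)
pH = 8.64 + (-0.719) = 7.92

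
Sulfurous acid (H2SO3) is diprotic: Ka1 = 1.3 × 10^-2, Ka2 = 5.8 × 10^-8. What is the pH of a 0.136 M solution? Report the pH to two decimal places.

Ka1 ≫ Ka2, so treat the first dissociation as the only significant source of H+.
Ka1 = x²/(0.136 − x) = 1.3 × 10^-2
Solving the quadratic: x = (−Ka1 + √(Ka1² + 4·Ka1·C₀))/2 = 3.60 × 10^-2 M
pH = −log(3.60 × 10^-2) = 1.44

pH = 1.44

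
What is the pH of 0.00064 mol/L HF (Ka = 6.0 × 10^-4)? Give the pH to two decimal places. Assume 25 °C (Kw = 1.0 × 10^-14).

HF ⇌ F- + H+
Ka = [H+]²/(0.00064 − [H+]) = 6.0 × 10^-4
Here C₀/Ka ≈ 1.07, so the small-[H+] approximation fails. Use the quadratic:
[H+] = (−Ka + √(Ka² + 4·Ka·C₀))/2 = 3.88 × 10^-4 M
pH = −log(3.88 × 10^-4) = 3.41

pH = 3.41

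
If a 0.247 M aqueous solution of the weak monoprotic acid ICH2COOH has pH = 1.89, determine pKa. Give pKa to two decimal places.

[H+] = 10^(-1.89) = 1.29 × 10^-2 M
At equilibrium [HA] = 0.247 − 1.29 × 10^-2 = 2.34 × 10^-1 M
Ka = [H+][A-]/[HA] = (1.29 × 10^-2)² / 2.34 × 10^-1 = 7.11 × 10^-4
pKa = -log(7.11 × 10^-4) = 3.15

pKa = 3.15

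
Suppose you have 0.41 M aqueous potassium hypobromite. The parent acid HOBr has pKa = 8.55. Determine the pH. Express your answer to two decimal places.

pH = 11.08

OBr- is the conjugate base of the weak acid HOBr.
Ka = 10^(−8.55) = 2.82 × 10^-9
Kb = Kw/Ka = 1.0×10^-14 / 2.82 × 10^-9 = 3.55 × 10^-6
Kb = x²/(0.41 − x) = 3.55 × 10^-6
Neglecting x in the denominator: x = √(3.55 × 10^-6 × 0.41) = 1.21 × 10^-3 M
pOH = −log(1.21 × 10^-3) = 2.92; pH = 14.00 − 2.92 = 11.08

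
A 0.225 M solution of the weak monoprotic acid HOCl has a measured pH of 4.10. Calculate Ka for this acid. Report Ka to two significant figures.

[H+] = 10^(-4.10) = 7.94 × 10^-5 M
At equilibrium [HA] = 0.225 − 7.94 × 10^-5 = 2.25 × 10^-1 M
Ka = [H+][A-]/[HA] = (7.94 × 10^-5)² / 2.25 × 10^-1 = 2.8 × 10^-8

Ka = 2.8 × 10^-8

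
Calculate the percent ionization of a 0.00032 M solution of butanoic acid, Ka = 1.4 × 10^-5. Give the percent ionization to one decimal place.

18.8%

CH3(CH2)2COOH ⇌ CH3(CH2)2COO- + H+; let x = [H+] at equilibrium.
Ka = x²/(C₀ − x); solving the quadratic gives x = 6.03 × 10^-5 M.
Fraction ionized = 6.03 × 10^-5 / 0.00032 = 0.1884 → 18.8%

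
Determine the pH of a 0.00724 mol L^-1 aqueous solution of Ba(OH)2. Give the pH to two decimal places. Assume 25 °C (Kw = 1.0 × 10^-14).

Ba(OH)2 is a strong base (each formula unit releases 2 OH-); [OH-] = 0.0145 M.
pOH = -log(0.0145) = 1.84
pH = 14.00 - 1.84 = 12.16

pH = 12.16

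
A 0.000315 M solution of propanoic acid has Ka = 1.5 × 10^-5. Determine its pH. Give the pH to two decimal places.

pH = 4.21

CH3CH2COOH ⇌ CH3CH2COO- + H+
From the ICE table, Ka = [H+]²/(0.000315 − [H+]) = 1.5 × 10^-5.
The 5% rule fails; solving [H+]² + Ka·[H+] − Ka·C₀ = 0 exactly:
[H+] = [−1.5e-05 + √(1.5e-05² + 1.89e-08)]/2 = 6.16 × 10^-5 M
pH = −log[H+] = −log(6.16 × 10^-5) = 4.21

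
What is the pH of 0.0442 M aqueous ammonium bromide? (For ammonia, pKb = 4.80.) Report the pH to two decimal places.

NH4+ is the conjugate acid of the weak base NH3.
Kb = 10^(−4.80) = 1.58 × 10^-5
Ka = Kw/Kb = 1.0×10^-14 / 1.58 × 10^-5 = 6.33 × 10^-10
Let x = [H+] at equilibrium. Ka = x²/(0.0442 − x).
Since Ka ≪ C₀, x ≈ √(Ka·C₀) = 5.29 × 10^-6 M.
pH = −log[H+] = −log(5.29 × 10^-6) = 5.28

pH = 5.28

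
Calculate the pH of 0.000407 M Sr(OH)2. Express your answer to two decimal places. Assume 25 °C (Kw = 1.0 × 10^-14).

pH = 10.91

Sr(OH)2 is a strong base (each formula unit releases 2 OH-); [OH-] = 0.000814 M.
pOH = -log(0.000814) = 3.09
pH = 14.00 - 3.09 = 10.91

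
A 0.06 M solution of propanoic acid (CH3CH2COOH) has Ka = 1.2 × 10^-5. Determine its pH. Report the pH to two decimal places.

pH = 3.07

CH3CH2COOH ⇌ CH3CH2COO- + H+
Ka = x²/(0.06 − x) = 1.2 × 10^-5
Neglecting x in the denominator: x = √(1.2 × 10^-5 × 0.06) = 8.49 × 10^-4 M
Check: 1.4% ionized — well under 5%, approximation valid.
pH = −log(8.49 × 10^-4) = 3.07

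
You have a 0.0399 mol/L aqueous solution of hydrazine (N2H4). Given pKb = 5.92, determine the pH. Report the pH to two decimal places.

pH = 10.34

N2H4 + H2O ⇌ N2H5+ + OH-
Kb = 10^(−5.92) = 1.20 × 10^-6
Kb = x²/(0.0399 − x) = 1.20 × 10^-6
Neglecting x in the denominator: x = √(1.20 × 10^-6 × 0.0399) = 2.19 × 10^-4 M
pOH = 3.66, so pH = 14.00 − pOH = 10.34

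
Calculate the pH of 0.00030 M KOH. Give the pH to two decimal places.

pH = 10.48

KOH is a strong base; [OH-] = 0.0003 M.
pOH = -log(0.0003) = 3.52
pH = 14.00 - 3.52 = 10.48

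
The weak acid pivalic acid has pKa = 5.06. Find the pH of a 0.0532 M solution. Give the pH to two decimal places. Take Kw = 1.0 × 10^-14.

pH = 3.17

(CH3)3CCOOH ⇌ (CH3)3CCOO- + H+
Ka = 10^(−5.06) = 8.71 × 10^-6
Ka = x²/(0.0532 − x) = 8.71 × 10^-6
Since Ka ≪ C₀, x ≈ √(Ka·C₀) = 6.81 × 10^-4 M.
Check: 1.3% ionized — well under 5%, approximation valid.
pH = −log(6.81 × 10^-4) = 3.17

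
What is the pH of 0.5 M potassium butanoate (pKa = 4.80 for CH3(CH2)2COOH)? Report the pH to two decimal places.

pH = 9.25

CH3(CH2)2COO- is the conjugate base of the weak acid CH3(CH2)2COOH.
Ka = 10^(−4.80) = 1.58 × 10^-5
Kb = Kw/Ka = 1.0×10^-14 / 1.58 × 10^-5 = 6.33 × 10^-10
Kb = [OH-]²/(0.5 − [OH-]) = 6.33 × 10^-10
Neglecting [OH-] in the denominator: [OH-] = √(6.33 × 10^-10 × 0.5) = 1.78 × 10^-5 M
([OH-]/C₀ = 0.0036% < 5%, so the approximation holds.)
pOH = −log(1.78 × 10^-5) = 4.75; pH = 14.00 − 4.75 = 9.25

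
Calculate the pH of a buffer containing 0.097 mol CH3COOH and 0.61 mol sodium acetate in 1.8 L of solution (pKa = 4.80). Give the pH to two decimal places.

pH = pKa + log([A⁻]/[HA]) = 4.80 + log(0.61/0.097)
pH = 4.80 + (+0.799) = 5.60

pH = 5.60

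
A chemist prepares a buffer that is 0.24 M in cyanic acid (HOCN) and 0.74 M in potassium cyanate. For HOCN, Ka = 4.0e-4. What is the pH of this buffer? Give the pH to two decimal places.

pH = 3.89

pKa = −log(4.0 × 10^-4) = 3.398
Henderson–Hasselbalch: pH = pKa + log([OCN-]/[HOCN]) = 3.398 + log(0.74/0.24)
pH = 3.398 + (+0.489) = 3.89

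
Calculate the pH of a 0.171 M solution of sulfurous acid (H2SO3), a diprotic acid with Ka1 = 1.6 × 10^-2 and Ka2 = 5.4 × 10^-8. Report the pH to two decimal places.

pH = 1.35

Ka1 ≫ Ka2, so treat the first dissociation as the only significant source of H+.
Ka1 = x²/(0.171 − x) = 1.6 × 10^-2
Solving the quadratic: x = (−Ka1 + √(Ka1² + 4·Ka1·C₀))/2 = 4.49 × 10^-2 M
pH = −log(4.49 × 10^-2) = 1.35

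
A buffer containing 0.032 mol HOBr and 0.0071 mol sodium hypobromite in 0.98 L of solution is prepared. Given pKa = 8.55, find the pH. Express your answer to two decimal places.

pH = 7.90

Using pH = pKa + log([base]/[acid]) with [base]/[acid] = 0.0071/0.032:
pH = 8.55 + (-0.654) = 7.90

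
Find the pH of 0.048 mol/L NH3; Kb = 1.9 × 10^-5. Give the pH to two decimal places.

pH = 10.98

NH3 + H2O ⇌ NH4+ + OH-
Kb = [OH-]²/(0.048 − [OH-]) = 1.9 × 10^-5
Neglecting [OH-] in the denominator: [OH-] = √(1.9 × 10^-5 × 0.048) = 9.55 × 10^-4 M
Check: 2% ionized — well under 5%, approximation valid.
pOH = −log(9.55 × 10^-4) = 3.02; pH = 14.00 − 3.02 = 10.98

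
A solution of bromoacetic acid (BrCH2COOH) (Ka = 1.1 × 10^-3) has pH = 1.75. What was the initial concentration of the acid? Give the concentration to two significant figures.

C₀ = 3.1 × 10^-1 M

[H+] = 10^(-1.75) = 1.78 × 10^-2 M = x
Ka = x²/(C₀ − x) ⇒ C₀ = x + x²/Ka
C₀ = 1.78 × 10^-2 + (1.78 × 10^-2)²/(1.1 × 10^-3) = 3.06 × 10^-1 M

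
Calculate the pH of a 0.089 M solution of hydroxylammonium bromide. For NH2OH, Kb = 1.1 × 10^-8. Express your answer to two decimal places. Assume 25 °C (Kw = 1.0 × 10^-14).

NH3OH+ is the conjugate acid of the weak base NH2OH.
Ka = Kw/Kb = 1.0×10^-14 / 1.1 × 10^-8 = 9.09 × 10^-7
Ka = [H+]²/(0.089 − [H+]) = 9.09 × 10^-7
Since Ka ≪ C₀, [H+] ≈ √(Ka·C₀) = 2.84 × 10^-4 M.
([H+]/C₀ = 0.32% < 5%, so the approximation holds.)
pH = −log[H+] = −log(2.84 × 10^-4) = 3.55

pH = 3.55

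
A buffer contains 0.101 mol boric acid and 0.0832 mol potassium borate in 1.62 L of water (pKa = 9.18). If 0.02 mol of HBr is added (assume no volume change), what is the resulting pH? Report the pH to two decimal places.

Added H+ converts B(OH)4- to B(OH)3: B(OH)3 → 0.121 mol, B(OH)4- → 0.0632 mol.
pH = pKa + log(n_B(OH)4-/n_B(OH)3) = 9.18 + log(0.0632/0.121) = 9.18 + (-0.282)

pH = 8.90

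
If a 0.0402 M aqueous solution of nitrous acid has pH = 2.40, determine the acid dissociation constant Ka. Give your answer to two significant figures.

[H+] = 10^(-2.40) = 3.98 × 10^-3 M
At equilibrium [HA] = 0.0402 − 3.98 × 10^-3 = 3.62 × 10^-2 M
Ka = [H+][A-]/[HA] = (3.98 × 10^-3)² / 3.62 × 10^-2 = 4.4 × 10^-4

Ka = 4.4 × 10^-4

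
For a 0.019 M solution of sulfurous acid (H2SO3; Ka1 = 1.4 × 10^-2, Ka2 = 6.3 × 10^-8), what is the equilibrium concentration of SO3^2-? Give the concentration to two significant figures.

6.3 × 10^-8 M

First ionization gives [H+] ≈ [HSO3-] = 1.07 × 10^-2 M.
Second step: Ka2 = [H+][SO3^2-]/[HSO3-] ≈ [SO3^2-] (since [H+] ≈ [HSO3-]).
So [SO3^2-] ≈ Ka2.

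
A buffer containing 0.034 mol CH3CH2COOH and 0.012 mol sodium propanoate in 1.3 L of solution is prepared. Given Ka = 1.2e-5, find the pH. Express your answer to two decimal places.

pH = 4.47

pKa = −log(1.2 × 10^-5) = 4.921
Using pH = pKa + log([base]/[acid]) with [base]/[acid] = 0.012/0.034:
pH = 4.921 + (-0.452) = 4.47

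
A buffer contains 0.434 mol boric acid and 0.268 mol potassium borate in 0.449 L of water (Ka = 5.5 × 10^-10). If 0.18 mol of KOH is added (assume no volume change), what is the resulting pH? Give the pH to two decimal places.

OH- converts B(OH)3 to B(OH)4-: B(OH)3 → 0.254 mol, B(OH)4- → 0.448 mol.
pKa = −log(5.5 × 10^-10) = 9.260
Henderson–Hasselbalch with mole ratio 0.448/0.254: pH = 9.260 + (+0.246)

pH = 9.51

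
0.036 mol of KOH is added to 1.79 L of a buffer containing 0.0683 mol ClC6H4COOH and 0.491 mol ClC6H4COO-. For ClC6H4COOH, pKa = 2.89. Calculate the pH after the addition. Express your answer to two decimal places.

OH- converts ClC6H4COOH to ClC6H4COO-: ClC6H4COOH → 0.0323 mol, ClC6H4COO- → 0.527 mol.
pH = pKa + log([A⁻]/[HA]) = 2.89 + log(0.527/0.0323) = 2.89 +1.213

pH = 4.10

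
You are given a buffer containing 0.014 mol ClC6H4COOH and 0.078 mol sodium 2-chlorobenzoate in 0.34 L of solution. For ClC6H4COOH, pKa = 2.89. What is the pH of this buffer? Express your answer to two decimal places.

pH = 3.64

Using pH = pKa + log([base]/[acid]) with [base]/[acid] = 0.078/0.014:
pH = 2.89 + (+0.746) = 3.64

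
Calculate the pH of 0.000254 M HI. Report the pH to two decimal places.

HI is a strong acid and dissociates completely, so [H+] = 0.000254 M.
pH = -log(0.000254) = 3.60

pH = 3.60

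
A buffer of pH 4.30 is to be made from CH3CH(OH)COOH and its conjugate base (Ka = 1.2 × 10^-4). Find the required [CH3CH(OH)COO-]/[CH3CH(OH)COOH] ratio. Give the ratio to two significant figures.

pKa = -log(1.2 × 10^-4) = 3.921
pH = pKa + log(r) ⇒ log(r) = 4.30 − 3.921 = +0.379
r = [CH3CH(OH)COO-]/[CH3CH(OH)COOH] = 10^(+0.379) = 2.39

ratio = 2.4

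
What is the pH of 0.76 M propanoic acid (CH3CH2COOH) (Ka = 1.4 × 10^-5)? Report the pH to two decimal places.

pH = 2.49

CH3CH2COOH ⇌ CH3CH2COO- + H+
From the ICE table, Ka = x²/(0.76 − x) = 1.4 × 10^-5.
Since Ka ≪ C₀, x ≈ √(Ka·C₀) = 3.26 × 10^-3 M.
Check: 0.43% ionized — well under 5%, approximation valid.
pH = −log[H+] = −log(3.26 × 10^-3) = 2.49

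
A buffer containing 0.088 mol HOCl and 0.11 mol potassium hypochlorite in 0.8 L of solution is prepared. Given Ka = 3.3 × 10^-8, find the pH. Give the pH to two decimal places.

pH = 7.58

pKa = −log(3.3 × 10^-8) = 7.481
Using pH = pKa + log([base]/[acid]) with [base]/[acid] = 0.11/0.088:
pH = 7.481 + (+0.097) = 7.58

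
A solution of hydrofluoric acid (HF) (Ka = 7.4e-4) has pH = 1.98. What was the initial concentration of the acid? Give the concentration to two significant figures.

C₀ = 1.6 × 10^-1 M

[H+] = 10^(-1.98) = 1.05 × 10^-2 M = x
Ka = x²/(C₀ − x) ⇒ C₀ = x + x²/Ka
C₀ = 1.05 × 10^-2 + (1.05 × 10^-2)²/(7.4 × 10^-4) = 1.59 × 10^-1 M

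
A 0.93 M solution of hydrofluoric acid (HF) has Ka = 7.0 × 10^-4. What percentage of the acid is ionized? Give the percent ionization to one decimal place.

HF ⇌ F- + H+; let x = [H+] at equilibrium.
x ≈ √(Ka·C₀) = √(7.0 × 10^-4 × 0.93) = 2.55 × 10^-2 M
Fraction ionized = 2.55 × 10^-2 / 0.93 = 0.0274 → 2.7%

2.7%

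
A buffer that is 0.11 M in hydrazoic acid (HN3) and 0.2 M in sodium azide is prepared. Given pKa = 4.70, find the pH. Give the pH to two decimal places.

pH = 4.96

pH = pKa + log([A⁻]/[HA]) = 4.70 + log(0.2/0.11)
pH = 4.70 + (+0.260) = 4.96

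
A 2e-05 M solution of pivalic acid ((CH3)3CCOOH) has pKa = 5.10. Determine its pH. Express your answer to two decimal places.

(CH3)3CCOOH ⇌ (CH3)3CCOO- + H+
Ka = 10^(−5.10) = 7.94 × 10^-6
From the ICE table, Ka = [H+]²/(2e-05 − [H+]) = 7.94 × 10^-6.
[H+] is not negligible relative to C₀; solve [H+]² + 7.94e-06·[H+] − 1.59e-10 = 0.
[H+] = [−7.94e-06 + √(7.94e-06² + 6.35e-10)]/2 = 9.24 × 10^-6 M
pH = −log(9.24 × 10^-6) = 5.03

pH = 5.03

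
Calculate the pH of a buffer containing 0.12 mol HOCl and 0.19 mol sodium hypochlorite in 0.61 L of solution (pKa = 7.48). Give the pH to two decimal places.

pH = 7.68

Henderson–Hasselbalch: pH = pKa + log([OCl-]/[HOCl]) = 7.48 + log(0.19/0.12)
pH = 7.48 + (+0.200) = 7.68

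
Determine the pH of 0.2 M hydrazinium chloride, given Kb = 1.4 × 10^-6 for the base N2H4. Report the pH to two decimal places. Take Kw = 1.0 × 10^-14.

N2H5+ is the conjugate acid of the weak base N2H4.
Ka = Kw/Kb = 1.0×10^-14 / 1.4 × 10^-6 = 7.14 × 10^-9
From the ICE table, Ka = x²/(0.2 − x) = 7.14 × 10^-9.
Neglecting x in the denominator: x = √(7.14 × 10^-9 × 0.2) = 3.78 × 10^-5 M
pH = −log(3.78 × 10^-5) = 4.42

pH = 4.42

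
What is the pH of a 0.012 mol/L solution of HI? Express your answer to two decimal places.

HI is a strong acid and dissociates completely, so [H+] = 0.012 M.
pH = -log(0.012) = 1.92

pH = 1.92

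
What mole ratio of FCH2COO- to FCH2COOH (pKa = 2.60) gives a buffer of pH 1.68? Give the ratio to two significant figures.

ratio = 0.12

pH = pKa + log(r) ⇒ log(r) = 1.68 − 2.60 = -0.92
r = [FCH2COO-]/[FCH2COOH] = 10^(-0.92) = 0.12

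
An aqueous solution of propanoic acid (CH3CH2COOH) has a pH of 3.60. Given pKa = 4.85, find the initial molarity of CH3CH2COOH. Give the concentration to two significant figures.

C₀ = 4.7 × 10^-3 M

[H+] = 10^(-3.60) = 2.51 × 10^-4 M = x
Ka = 10^(−4.85) = 1.41 × 10^-5
Ka = x²/(C₀ − x) ⇒ C₀ = x + x²/Ka
C₀ = 2.51 × 10^-4 + (2.51 × 10^-4)²/(1.41 × 10^-5) = 4.72 × 10^-3 M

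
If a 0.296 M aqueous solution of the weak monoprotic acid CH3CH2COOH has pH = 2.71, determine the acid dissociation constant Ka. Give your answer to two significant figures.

[H+] = 10^(-2.71) = 1.95 × 10^-3 M
At equilibrium [HA] = 0.296 − 1.95 × 10^-3 = 2.94 × 10^-1 M
Ka = [H+][A-]/[HA] = (1.95 × 10^-3)² / 2.94 × 10^-1 = 1.3 × 10^-5

Ka = 1.3 × 10^-5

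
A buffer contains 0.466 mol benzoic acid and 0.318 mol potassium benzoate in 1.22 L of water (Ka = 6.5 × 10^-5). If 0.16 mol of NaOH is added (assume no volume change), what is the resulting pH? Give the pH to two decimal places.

OH- converts C6H5COOH to C6H5COO-: C6H5COOH → 0.306 mol, C6H5COO- → 0.478 mol.
pKa = −log(6.5 × 10^-5) = 4.187
pH = pKa + log([A⁻]/[HA]) = 4.187 + log(0.478/0.306) = 4.187 +0.194

pH = 4.38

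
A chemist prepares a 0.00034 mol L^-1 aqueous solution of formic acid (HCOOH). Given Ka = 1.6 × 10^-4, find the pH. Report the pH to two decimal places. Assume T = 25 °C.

pH = 3.78

HCOOH ⇌ HCOO- + H+
From the ICE table, Ka = x²/(0.00034 − x) = 1.6 × 10^-4.
Here C₀/Ka ≈ 2.12, so the small-x approximation fails. Use the quadratic:
x = [−0.00016 + √(0.00016² + 2.18e-07)]/2 = 1.67 × 10^-4 M
pH = −log(1.67 × 10^-4) = 3.78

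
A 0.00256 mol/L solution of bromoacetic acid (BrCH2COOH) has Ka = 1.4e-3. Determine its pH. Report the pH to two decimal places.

BrCH2COOH ⇌ BrCH2COO- + H+
From the ICE table, Ka = x²/(0.00256 − x) = 1.4 × 10^-3.
x is not negligible relative to C₀; solve x² + 0.0014·x − 3.58e-06 = 0.
x = (−Ka + √(Ka² + 4·Ka·C₀))/2 = 1.32 × 10^-3 M
pH = −log[H+] = −log(1.32 × 10^-3) = 2.88

pH = 2.88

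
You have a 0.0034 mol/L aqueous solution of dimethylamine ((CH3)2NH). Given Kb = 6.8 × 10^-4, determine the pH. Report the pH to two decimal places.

pH = 11.09

(CH3)2NH + H2O ⇌ (CH3)2NH2+ + OH-
Kb = x²/(0.0034 − x) = 6.8 × 10^-4
The 5% rule fails; solving x² + Kb·x − Kb·C₀ = 0 exactly:
x = (−Kb + √(Kb² + 4·Kb·C₀))/2 = 1.22 × 10^-3 M
pOH = −log(1.22 × 10^-3) = 2.91; pH = 14.00 − 2.91 = 11.09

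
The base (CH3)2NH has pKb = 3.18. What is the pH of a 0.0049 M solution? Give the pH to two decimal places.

pH = 11.18

(CH3)2NH + H2O ⇌ (CH3)2NH2+ + OH-
Kb = 10^(−3.18) = 6.61 × 10^-4
Kb = [OH-]²/(0.0049 − [OH-]) = 6.61 × 10^-4
[OH-] is not negligible relative to C₀; solve [OH-]² + 0.000661·[OH-] − 3.24e-06 = 0.
[OH-] = [−0.000661 + √(0.000661² + 1.3e-05)]/2 = 1.50 × 10^-3 M
pOH = 2.82, so pH = 14.00 − pOH = 11.18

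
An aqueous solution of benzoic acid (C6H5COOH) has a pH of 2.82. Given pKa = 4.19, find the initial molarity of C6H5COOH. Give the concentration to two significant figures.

[H+] = 10^(-2.82) = 1.51 × 10^-3 M = x
Ka = 10^(−4.19) = 6.46 × 10^-5
Ka = x²/(C₀ − x) ⇒ C₀ = x + x²/Ka
C₀ = 1.51 × 10^-3 + (1.51 × 10^-3)²/(6.46 × 10^-5) = 3.68 × 10^-2 M

C₀ = 3.7 × 10^-2 M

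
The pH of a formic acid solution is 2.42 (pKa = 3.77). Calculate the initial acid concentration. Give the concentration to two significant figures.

C₀ = 8.9 × 10^-2 M

[H+] = 10^(-2.42) = 3.80 × 10^-3 M = x
Ka = 10^(−3.77) = 1.70 × 10^-4
Ka = x²/(C₀ − x) ⇒ C₀ = x + x²/Ka
C₀ = 3.80 × 10^-3 + (3.80 × 10^-3)²/(1.70 × 10^-4) = 8.87 × 10^-2 M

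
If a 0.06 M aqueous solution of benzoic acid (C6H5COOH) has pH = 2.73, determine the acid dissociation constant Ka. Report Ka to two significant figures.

[H+] = 10^(-2.73) = 1.86 × 10^-3 M
At equilibrium [HA] = 0.06 − 1.86 × 10^-3 = 5.81 × 10^-2 M
Ka = [H+][A-]/[HA] = (1.86 × 10^-3)² / 5.81 × 10^-2 = 6.0 × 10^-5

Ka = 6.0 × 10^-5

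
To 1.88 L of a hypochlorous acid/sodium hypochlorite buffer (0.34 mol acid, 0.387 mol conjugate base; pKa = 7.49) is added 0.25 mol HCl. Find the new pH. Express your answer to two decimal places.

pH = 6.86

Added H+ converts OCl- to HOCl: HOCl → 0.59 mol, OCl- → 0.137 mol.
pH = pKa + log([A⁻]/[HA]) = 7.49 + log(0.137/0.59) = 7.49 -0.634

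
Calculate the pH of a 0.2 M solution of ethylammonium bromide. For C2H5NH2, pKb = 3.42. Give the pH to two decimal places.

pH = 5.64

C2H5NH3+ is the conjugate acid of the weak base C2H5NH2.
Kb = 10^(−3.42) = 3.80 × 10^-4
Ka = Kw/Kb = 1.0×10^-14 / 3.80 × 10^-4 = 2.63 × 10^-11
Ka = x²/(0.2 − x) = 2.63 × 10^-11
Assume x ≪ 0.2: x ≈ √(2.63 × 10^-11 × 0.2) = 2.29 × 10^-6 M
pH = −log[H+] = −log(2.29 × 10^-6) = 5.64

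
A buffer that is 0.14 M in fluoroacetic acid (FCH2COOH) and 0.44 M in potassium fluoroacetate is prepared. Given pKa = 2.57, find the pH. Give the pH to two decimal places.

pH = 3.07

pH = pKa + log([A⁻]/[HA]) = 2.57 + log(0.44/0.14)
pH = 2.57 + (+0.497) = 3.07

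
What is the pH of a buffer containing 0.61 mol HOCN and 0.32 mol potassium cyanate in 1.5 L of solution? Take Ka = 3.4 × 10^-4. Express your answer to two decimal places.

pH = 3.19

pKa = −log(3.4 × 10^-4) = 3.469
pH = pKa + log([A⁻]/[HA]) = 3.469 + log(0.32/0.61)
pH = 3.469 + (-0.280) = 3.19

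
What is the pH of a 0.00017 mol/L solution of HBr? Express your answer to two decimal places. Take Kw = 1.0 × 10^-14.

pH = 3.77

HBr is a strong acid and dissociates completely, so [H+] = 0.00017 M.
pH = -log(0.00017) = 3.77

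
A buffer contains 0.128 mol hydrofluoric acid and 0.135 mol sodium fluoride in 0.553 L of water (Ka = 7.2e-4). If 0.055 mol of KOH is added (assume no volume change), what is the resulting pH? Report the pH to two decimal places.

pH = 3.56

OH- converts HF to F-: HF → 0.073 mol, F- → 0.19 mol.
pKa = −log(7.2 × 10^-4) = 3.143
Henderson–Hasselbalch with mole ratio 0.19/0.073: pH = 3.143 + (+0.415)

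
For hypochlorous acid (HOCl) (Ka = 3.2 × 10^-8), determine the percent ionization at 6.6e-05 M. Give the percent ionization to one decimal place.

2.2%

HOCl ⇌ OCl- + H+; let x = [H+] at equilibrium.
x ≈ √(Ka·C₀) = √(3.2 × 10^-8 × 6.6e-05) = 1.45 × 10^-6 M
Fraction ionized = 1.45 × 10^-6 / 6.6e-05 = 0.0220 → 2.2%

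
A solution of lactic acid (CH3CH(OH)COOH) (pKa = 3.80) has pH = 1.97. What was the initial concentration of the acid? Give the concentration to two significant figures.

[H+] = 10^(-1.97) = 1.07 × 10^-2 M = x
Ka = 10^(−3.80) = 1.58 × 10^-4
Ka = x²/(C₀ − x) ⇒ C₀ = x + x²/Ka
C₀ = 1.07 × 10^-2 + (1.07 × 10^-2)²/(1.58 × 10^-4) = 7.35 × 10^-1 M

C₀ = 7.4 × 10^-1 M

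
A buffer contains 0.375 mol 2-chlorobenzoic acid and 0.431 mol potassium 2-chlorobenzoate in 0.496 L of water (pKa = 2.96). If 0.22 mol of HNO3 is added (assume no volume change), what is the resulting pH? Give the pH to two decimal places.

pH = 2.51

After neutralization: n(ClC6H4COOH) = 0.595 mol, n(ClC6H4COO-) = 0.211 mol.
Henderson–Hasselbalch with mole ratio 0.211/0.595: pH = 2.96 + (-0.450)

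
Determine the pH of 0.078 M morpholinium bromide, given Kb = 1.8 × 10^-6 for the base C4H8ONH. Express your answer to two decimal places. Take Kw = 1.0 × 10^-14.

pH = 4.68

C4H8ONH2+ is the conjugate acid of the weak base C4H8ONH.
Ka = Kw/Kb = 1.0×10^-14 / 1.8 × 10^-6 = 5.56 × 10^-9
From the ICE table, Ka = [H+]²/(0.078 − [H+]) = 5.56 × 10^-9.
Assume [H+] ≪ 0.078: [H+] ≈ √(5.56 × 10^-9 × 0.078) = 2.08 × 10^-5 M
pH = −log(2.08 × 10^-5) = 4.68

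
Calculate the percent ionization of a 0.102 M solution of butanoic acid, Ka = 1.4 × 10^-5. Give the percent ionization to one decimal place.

CH3(CH2)2COOH ⇌ CH3(CH2)2COO- + H+; let x = [H+] at equilibrium.
x ≈ √(Ka·C₀) = √(1.4 × 10^-5 × 0.102) = 1.19 × 10^-3 M
% ionization = x/C₀ × 100% = 1.19 × 10^-3/0.102 × 100% = 1.2%

1.2%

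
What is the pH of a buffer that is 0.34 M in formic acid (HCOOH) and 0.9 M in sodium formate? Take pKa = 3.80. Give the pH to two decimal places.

pH = pKa + log([A⁻]/[HA]) = 3.80 + log(0.9/0.34)
pH = 3.80 + (+0.423) = 4.22

pH = 4.22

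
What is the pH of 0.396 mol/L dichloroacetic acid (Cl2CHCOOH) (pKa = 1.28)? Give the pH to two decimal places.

pH = 0.92

Cl2CHCOOH ⇌ Cl2CHCOO- + H+
Ka = 10^(−1.28) = 5.25 × 10^-2
From the ICE table, Ka = [H+]²/(0.396 − [H+]) = 5.25 × 10^-2.
Here C₀/Ka ≈ 7.54, so the small-[H+] approximation fails. Use the quadratic:
[H+] = (−Ka + √(Ka² + 4·Ka·C₀))/2 = 1.20 × 10^-1 M
pH = −log(1.20 × 10^-1) = 0.92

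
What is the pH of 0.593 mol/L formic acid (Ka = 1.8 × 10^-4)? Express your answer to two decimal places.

HCOOH ⇌ HCOO- + H+
Let x = [H+] at equilibrium. Ka = x²/(0.593 − x).
Neglecting x in the denominator: x = √(1.8 × 10^-4 × 0.593) = 1.03 × 10^-2 M
Check: 1.7% ionized — well under 5%, approximation valid.
pH = −log(1.03 × 10^-2) = 1.99

pH = 1.99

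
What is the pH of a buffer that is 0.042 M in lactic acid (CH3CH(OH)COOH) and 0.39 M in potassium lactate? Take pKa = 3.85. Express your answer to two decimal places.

pH = 4.82

Using pH = pKa + log([base]/[acid]) with [base]/[acid] = 0.39/0.042:
pH = 3.85 + (+0.968) = 4.82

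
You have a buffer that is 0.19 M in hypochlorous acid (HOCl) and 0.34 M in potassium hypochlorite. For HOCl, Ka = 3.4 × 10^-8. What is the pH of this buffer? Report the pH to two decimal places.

pH = 7.72

pKa = −log(3.4 × 10^-8) = 7.469
Henderson–Hasselbalch: pH = pKa + log([OCl-]/[HOCl]) = 7.469 + log(0.34/0.19)
pH = 7.469 + (+0.253) = 7.72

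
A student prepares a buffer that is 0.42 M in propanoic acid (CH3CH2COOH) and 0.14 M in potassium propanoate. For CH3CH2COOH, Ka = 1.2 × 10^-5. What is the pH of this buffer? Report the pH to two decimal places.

pH = 4.44

pKa = −log(1.2 × 10^-5) = 4.921
Using pH = pKa + log([base]/[acid]) with [base]/[acid] = 0.14/0.42:
pH = 4.921 + (-0.477) = 4.44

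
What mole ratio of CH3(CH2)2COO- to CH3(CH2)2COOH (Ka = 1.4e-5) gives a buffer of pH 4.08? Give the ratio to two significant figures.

pKa = -log(1.4 × 10^-5) = 4.854
pH = pKa + log(r) ⇒ log(r) = 4.08 − 4.854 = -0.774
r = [CH3(CH2)2COO-]/[CH3(CH2)2COOH] = 10^(-0.774) = 0.168

ratio = 0.17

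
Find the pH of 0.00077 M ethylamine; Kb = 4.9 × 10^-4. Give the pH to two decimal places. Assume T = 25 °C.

pH = 10.62

C2H5NH2 + H2O ⇌ C2H5NH3+ + OH-
From the ICE table, Kb = x²/(0.00077 − x) = 4.9 × 10^-4.
Here C₀/Kb ≈ 1.57, so the small-x approximation fails. Use the quadratic:
x = [−0.00049 + √(0.00049² + 1.51e-06)]/2 = 4.16 × 10^-4 M
pOH = 3.38, so pH = 14.00 − pOH = 10.62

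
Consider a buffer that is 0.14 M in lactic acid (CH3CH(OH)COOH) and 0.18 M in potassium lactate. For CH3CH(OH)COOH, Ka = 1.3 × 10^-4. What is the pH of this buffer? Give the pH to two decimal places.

pH = 4.00

pKa = −log(1.3 × 10^-4) = 3.886
Henderson–Hasselbalch: pH = pKa + log([CH3CH(OH)COO-]/[CH3CH(OH)COOH]) = 3.886 + log(0.18/0.14)
pH = 3.886 + (+0.109) = 4.00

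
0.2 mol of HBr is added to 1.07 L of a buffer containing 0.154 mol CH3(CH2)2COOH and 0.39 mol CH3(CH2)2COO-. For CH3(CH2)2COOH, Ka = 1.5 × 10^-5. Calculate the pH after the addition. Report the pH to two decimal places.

pH = 4.55

Added H+ converts CH3(CH2)2COO- to CH3(CH2)2COOH: CH3(CH2)2COOH → 0.354 mol, CH3(CH2)2COO- → 0.19 mol.
pKa = −log(1.5 × 10^-5) = 4.824
Henderson–Hasselbalch with mole ratio 0.19/0.354: pH = 4.824 + (-0.270)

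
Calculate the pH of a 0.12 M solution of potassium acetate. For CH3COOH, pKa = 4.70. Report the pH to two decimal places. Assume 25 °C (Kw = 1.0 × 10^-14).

CH3COO- is the conjugate base of the weak acid CH3COOH.
Ka = 10^(−4.70) = 2.00 × 10^-5
Kb = Kw/Ka = 1.0×10^-14 / 2.00 × 10^-5 = 5.00 × 10^-10
Let x = [OH-] at equilibrium. Kb = x²/(0.12 − x).
Since Kb ≪ C₀, x ≈ √(Kb·C₀) = 7.75 × 10^-6 M.
pOH = 5.11, so pH = 14.00 − pOH = 8.89

pH = 8.89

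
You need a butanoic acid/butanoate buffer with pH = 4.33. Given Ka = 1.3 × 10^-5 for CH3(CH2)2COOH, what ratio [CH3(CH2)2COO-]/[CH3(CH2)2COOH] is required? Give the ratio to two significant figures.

ratio = 0.28

pKa = -log(1.3 × 10^-5) = 4.886
pH = pKa + log(r) ⇒ log(r) = 4.33 − 4.886 = -0.556
r = [CH3(CH2)2COO-]/[CH3(CH2)2COOH] = 10^(-0.556) = 0.278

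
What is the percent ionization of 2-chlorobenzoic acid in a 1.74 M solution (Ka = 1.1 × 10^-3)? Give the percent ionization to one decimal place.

ClC6H4COOH ⇌ ClC6H4COO- + H+; let x = [H+] at equilibrium.
x ≈ √(Ka·C₀) = √(1.1 × 10^-3 × 1.74) = 4.37 × 10^-2 M
% ionization = x/C₀ × 100% = 4.37 × 10^-2/1.74 × 100% = 2.5%

2.5%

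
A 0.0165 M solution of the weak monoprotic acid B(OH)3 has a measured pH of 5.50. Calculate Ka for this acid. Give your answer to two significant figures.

Ka = 6.1 × 10^-10

[H+] = 10^(-5.50) = 3.16 × 10^-6 M
At equilibrium [HA] = 0.0165 − 3.16 × 10^-6 = 1.65 × 10^-2 M
Ka = [H+][A-]/[HA] = (3.16 × 10^-6)² / 1.65 × 10^-2 = 6.1 × 10^-10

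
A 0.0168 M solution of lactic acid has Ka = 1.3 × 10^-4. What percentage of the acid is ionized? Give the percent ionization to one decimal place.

8.4%

CH3CH(OH)COOH ⇌ CH3CH(OH)COO- + H+; let x = [H+] at equilibrium.
Solve x² + 0.00013x − 2.18e-06 = 0 → x = 1.41 × 10^-3 M
Fraction ionized = 1.41 × 10^-3 / 0.0168 = 0.0839 → 8.4%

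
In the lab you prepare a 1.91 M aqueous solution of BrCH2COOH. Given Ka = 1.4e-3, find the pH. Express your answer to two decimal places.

BrCH2COOH ⇌ BrCH2COO- + H+
Ka = [H+]²/(1.91 − [H+]) = 1.4 × 10^-3
Assume [H+] ≪ 1.91: [H+] ≈ √(1.4 × 10^-3 × 1.91) = 5.17 × 10^-2 M
pH = −log(5.17 × 10^-2) = 1.29

pH = 1.29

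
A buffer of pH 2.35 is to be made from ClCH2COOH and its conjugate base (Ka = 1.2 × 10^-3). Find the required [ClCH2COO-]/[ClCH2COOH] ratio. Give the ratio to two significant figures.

ratio = 0.27

pKa = -log(1.2 × 10^-3) = 2.921
pH = pKa + log(r) ⇒ log(r) = 2.35 − 2.921 = -0.571
r = [ClCH2COO-]/[ClCH2COOH] = 10^(-0.571) = 0.269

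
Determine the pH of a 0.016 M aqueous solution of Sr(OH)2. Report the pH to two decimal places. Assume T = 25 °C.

pH = 12.51

Sr(OH)2 is a strong base (each formula unit releases 2 OH-); [OH-] = 0.032 M.
pOH = -log(0.032) = 1.49
pH = 14.00 - 1.49 = 12.51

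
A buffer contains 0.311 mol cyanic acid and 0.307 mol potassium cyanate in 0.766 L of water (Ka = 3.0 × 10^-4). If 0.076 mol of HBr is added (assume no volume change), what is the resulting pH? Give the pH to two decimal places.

Added H+ converts OCN- to HOCN: HOCN → 0.387 mol, OCN- → 0.231 mol.
pKa = −log(3.0 × 10^-4) = 3.523
pH = pKa + log(n_OCN-/n_HOCN) = 3.523 + log(0.231/0.387) = 3.523 + (-0.224)

pH = 3.30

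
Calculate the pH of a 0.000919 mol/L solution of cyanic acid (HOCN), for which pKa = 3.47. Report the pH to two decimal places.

HOCN ⇌ OCN- + H+
Ka = 10^(−3.47) = 3.39 × 10^-4
From the ICE table, Ka = [H+]²/(0.000919 − [H+]) = 3.39 × 10^-4.
[H+] is not negligible relative to C₀; solve [H+]² + 0.000339·[H+] − 3.12e-07 = 0.
[H+] = (−Ka + √(Ka² + 4·Ka·C₀))/2 = 4.14 × 10^-4 M
pH = −log[H+] = −log(4.14 × 10^-4) = 3.38

pH = 3.38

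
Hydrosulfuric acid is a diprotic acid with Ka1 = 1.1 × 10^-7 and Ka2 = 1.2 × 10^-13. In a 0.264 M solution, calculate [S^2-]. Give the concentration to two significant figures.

First ionization gives [H+] ≈ [HS-] = 1.70 × 10^-4 M.
Second step: Ka2 = [H+][S^2-]/[HS-] ≈ [S^2-] (since [H+] ≈ [HS-]).
So [S^2-] ≈ Ka2.

1.2 × 10^-13 M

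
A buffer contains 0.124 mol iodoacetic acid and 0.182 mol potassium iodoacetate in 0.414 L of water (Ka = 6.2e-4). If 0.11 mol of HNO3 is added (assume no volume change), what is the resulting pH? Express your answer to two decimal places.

After neutralization: n(ICH2COOH) = 0.234 mol, n(ICH2COO-) = 0.072 mol.
pKa = −log(6.2 × 10^-4) = 3.208
Henderson–Hasselbalch with mole ratio 0.072/0.234: pH = 3.208 + (-0.512)

pH = 2.70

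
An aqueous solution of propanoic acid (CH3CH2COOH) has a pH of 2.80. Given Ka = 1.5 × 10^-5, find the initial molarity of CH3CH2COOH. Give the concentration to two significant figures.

[H+] = 10^(-2.80) = 1.58 × 10^-3 M = x
Ka = x²/(C₀ − x) ⇒ C₀ = x + x²/Ka
C₀ = 1.58 × 10^-3 + (1.58 × 10^-3)²/(1.5 × 10^-5) = 1.68 × 10^-1 M

C₀ = 1.7 × 10^-1 M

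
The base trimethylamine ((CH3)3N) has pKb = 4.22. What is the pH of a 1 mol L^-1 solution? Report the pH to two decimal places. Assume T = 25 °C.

(CH3)3N + H2O ⇌ (CH3)3NH+ + OH-
Kb = 10^(−4.22) = 6.03 × 10^-5
From the ICE table, Kb = [OH-]²/(1 − [OH-]) = 6.03 × 10^-5.
Neglecting [OH-] in the denominator: [OH-] = √(6.03 × 10^-5 × 1) = 7.77 × 10^-3 M
([OH-]/C₀ = 0.78% < 5%, so the approximation holds.)
pOH = −log(7.77 × 10^-3) = 2.11; pH = 14.00 − 2.11 = 11.89

pH = 11.89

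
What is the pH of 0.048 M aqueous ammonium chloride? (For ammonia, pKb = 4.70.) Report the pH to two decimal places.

NH4+ is the conjugate acid of the weak base NH3.
Kb = 10^(−4.70) = 2.00 × 10^-5
Ka = Kw/Kb = 1.0×10^-14 / 2.00 × 10^-5 = 5.00 × 10^-10
Let x = [H+] at equilibrium. Ka = x²/(0.048 − x).
Neglecting x in the denominator: x = √(5.00 × 10^-10 × 0.048) = 4.90 × 10^-6 M
pH = −log[H+] = −log(4.90 × 10^-6) = 5.31

pH = 5.31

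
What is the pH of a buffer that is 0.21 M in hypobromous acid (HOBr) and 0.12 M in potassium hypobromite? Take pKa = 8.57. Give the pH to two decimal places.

Using pH = pKa + log([base]/[acid]) with [base]/[acid] = 0.12/0.21:
pH = 8.57 + (-0.243) = 8.33

pH = 8.33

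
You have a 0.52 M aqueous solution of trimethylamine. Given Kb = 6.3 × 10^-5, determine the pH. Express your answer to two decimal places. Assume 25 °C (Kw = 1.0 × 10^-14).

pH = 11.76

(CH3)3N + H2O ⇌ (CH3)3NH+ + OH-
Kb = x²/(0.52 − x) = 6.3 × 10^-5
Since Kb ≪ C₀, x ≈ √(Kb·C₀) = 5.72 × 10^-3 M.
(x/C₀ = 1.1% < 5%, so the approximation holds.)
pOH = 2.24, so pH = 14.00 − pOH = 11.76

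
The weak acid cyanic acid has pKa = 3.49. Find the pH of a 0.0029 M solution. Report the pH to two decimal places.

pH = 3.09

HOCN ⇌ OCN- + H+
Ka = 10^(−3.49) = 3.24 × 10^-4
From the ICE table, Ka = [H+]²/(0.0029 − [H+]) = 3.24 × 10^-4.
Here C₀/Ka ≈ 8.95, so the small-[H+] approximation fails. Use the quadratic:
[H+] = (−Ka + √(Ka² + 4·Ka·C₀))/2 = 8.21 × 10^-4 M
pH = −log(8.21 × 10^-4) = 3.09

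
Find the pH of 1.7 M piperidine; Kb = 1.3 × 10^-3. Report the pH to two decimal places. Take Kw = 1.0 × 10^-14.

pH = 12.67

C5H10NH + H2O ⇌ C5H10NH2+ + OH-
From the ICE table, Kb = [OH-]²/(1.7 − [OH-]) = 1.3 × 10^-3.
Since Kb ≪ C₀, [OH-] ≈ √(Kb·C₀) = 4.70 × 10^-2 M.
Check: 2.8% ionized — well under 5%, approximation valid.
pOH = 1.33, so pH = 14.00 − pOH = 12.67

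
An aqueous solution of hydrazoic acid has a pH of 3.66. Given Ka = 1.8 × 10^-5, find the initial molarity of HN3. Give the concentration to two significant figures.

[H+] = 10^(-3.66) = 2.19 × 10^-4 M = x
Ka = x²/(C₀ − x) ⇒ C₀ = x + x²/Ka
C₀ = 2.19 × 10^-4 + (2.19 × 10^-4)²/(1.8 × 10^-5) = 2.88 × 10^-3 M

C₀ = 2.9 × 10^-3 M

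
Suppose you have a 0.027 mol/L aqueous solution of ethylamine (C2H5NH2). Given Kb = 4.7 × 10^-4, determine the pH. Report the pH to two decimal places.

pH = 11.52

C2H5NH2 + H2O ⇌ C2H5NH3+ + OH-
Kb = x²/(0.027 − x) = 4.7 × 10^-4
x is not negligible relative to C₀; solve x² + 0.00047·x − 1.27e-05 = 0.
x = (−Kb + √(Kb² + 4·Kb·C₀))/2 = 3.34 × 10^-3 M
pOH = 2.48, so pH = 14.00 − pOH = 11.52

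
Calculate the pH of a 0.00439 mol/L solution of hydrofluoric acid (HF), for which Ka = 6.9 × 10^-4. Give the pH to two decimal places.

pH = 2.84

HF ⇌ F- + H+
From the ICE table, Ka = [H+]²/(0.00439 − [H+]) = 6.9 × 10^-4.
The 5% rule fails; solving [H+]² + Ka·[H+] − Ka·C₀ = 0 exactly:
[H+] = (−Ka + √(Ka² + 4·Ka·C₀))/2 = 1.43 × 10^-3 M
pH = −log(1.43 × 10^-3) = 2.84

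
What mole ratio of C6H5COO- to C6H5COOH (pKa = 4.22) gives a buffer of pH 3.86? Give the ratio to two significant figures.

pH = pKa + log(r) ⇒ log(r) = 3.86 − 4.22 = -0.36
r = [C6H5COO-]/[C6H5COOH] = 10^(-0.36) = 0.437

ratio = 0.44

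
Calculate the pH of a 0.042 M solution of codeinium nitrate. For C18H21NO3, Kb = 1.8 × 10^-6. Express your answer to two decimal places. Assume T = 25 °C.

pH = 4.82

C18H22NO3+ is the conjugate acid of the weak base C18H21NO3.
Ka = Kw/Kb = 1.0×10^-14 / 1.8 × 10^-6 = 5.56 × 10^-9
From the ICE table, Ka = [H+]²/(0.042 − [H+]) = 5.56 × 10^-9.
Assume [H+] ≪ 0.042: [H+] ≈ √(5.56 × 10^-9 × 0.042) = 1.53 × 10^-5 M
Check: 0.036% ionized — well under 5%, approximation valid.
pH = −log(1.53 × 10^-5) = 4.82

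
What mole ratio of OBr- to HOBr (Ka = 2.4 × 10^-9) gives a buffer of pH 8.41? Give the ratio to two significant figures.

ratio = 0.62

pKa = -log(2.4 × 10^-9) = 8.620
pH = pKa + log(r) ⇒ log(r) = 8.41 − 8.620 = -0.210
r = [OBr-]/[HOBr] = 10^(-0.210) = 0.617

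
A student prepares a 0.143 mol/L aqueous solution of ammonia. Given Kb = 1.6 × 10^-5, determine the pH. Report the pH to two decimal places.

NH3 + H2O ⇌ NH4+ + OH-
Kb = x²/(0.143 − x) = 1.6 × 10^-5
Neglecting x in the denominator: x = √(1.6 × 10^-5 × 0.143) = 1.51 × 10^-3 M
Check: 1.1% ionized — well under 5%, approximation valid.
pOH = 2.82, so pH = 14.00 − pOH = 11.18

pH = 11.18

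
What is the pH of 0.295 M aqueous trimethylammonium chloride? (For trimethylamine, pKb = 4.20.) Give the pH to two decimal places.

pH = 5.17

(CH3)3NH+ is the conjugate acid of the weak base (CH3)3N.
Kb = 10^(−4.20) = 6.31 × 10^-5
Ka = Kw/Kb = 1.0×10^-14 / 6.31 × 10^-5 = 1.58 × 10^-10
From the ICE table, Ka = [H+]²/(0.295 − [H+]) = 1.58 × 10^-10.
Since Ka ≪ C₀, [H+] ≈ √(Ka·C₀) = 6.83 × 10^-6 M.
pH = −log[H+] = −log(6.83 × 10^-6) = 5.17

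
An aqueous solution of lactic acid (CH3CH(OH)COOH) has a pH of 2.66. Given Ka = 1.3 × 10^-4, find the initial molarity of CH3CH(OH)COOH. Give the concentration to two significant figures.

[H+] = 10^(-2.66) = 2.19 × 10^-3 M = x
Ka = x²/(C₀ − x) ⇒ C₀ = x + x²/Ka
C₀ = 2.19 × 10^-3 + (2.19 × 10^-3)²/(1.3 × 10^-4) = 3.91 × 10^-2 M

C₀ = 3.9 × 10^-2 M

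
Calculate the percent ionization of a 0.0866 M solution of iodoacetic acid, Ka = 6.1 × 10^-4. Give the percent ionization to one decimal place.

8.0%

ICH2COOH ⇌ ICH2COO- + H+; let x = [H+] at equilibrium.
Solve x² + 0.00061x − 5.28e-05 = 0 → x = 6.97 × 10^-3 M
Fraction ionized = 6.97 × 10^-3 / 0.0866 = 0.0805 → 8.0%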